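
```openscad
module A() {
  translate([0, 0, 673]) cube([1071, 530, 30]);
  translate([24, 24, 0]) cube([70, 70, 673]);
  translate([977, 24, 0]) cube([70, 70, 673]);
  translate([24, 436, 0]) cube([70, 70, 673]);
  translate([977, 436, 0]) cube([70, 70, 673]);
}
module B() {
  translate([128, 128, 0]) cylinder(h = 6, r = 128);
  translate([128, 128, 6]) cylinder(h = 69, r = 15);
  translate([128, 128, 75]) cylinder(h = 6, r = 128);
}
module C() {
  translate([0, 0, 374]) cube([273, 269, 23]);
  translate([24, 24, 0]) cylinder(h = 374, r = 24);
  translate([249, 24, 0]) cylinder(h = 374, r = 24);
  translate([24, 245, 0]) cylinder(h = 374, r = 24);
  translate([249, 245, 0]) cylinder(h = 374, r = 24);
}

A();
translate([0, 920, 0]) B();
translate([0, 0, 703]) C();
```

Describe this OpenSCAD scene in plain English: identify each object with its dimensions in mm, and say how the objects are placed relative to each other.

A is a table: top 1071 mm (x) × 530 mm (y), 30 mm thick, upper face at z = 703 mm, on four 70×70 mm square legs, each inset 24 mm from the nearest pair of top edges, running from z = 0 to the bottom of the top.

B is a spool: two coaxial disc flanges of radius 128 mm and thickness 6 mm, joined by a core cylinder of radius 15 mm and height 69 mm. The lower flange rests on z = 0 and the three cylinders share a vertical axis.

C is a simple wooden stool: a rectangular seat 273 mm (x) by 269 mm (y), 23 mm thick, top face at z = 397 mm, on four round legs, each 48 mm in diameter. The legs rest on z = 0, each leg's axis is inset half a diameter from the nearest pair of seat edges (so the leg's bounding box is flush with the corner).

The spool is on the floor beside the table on its +y side. The stool is on top of the table.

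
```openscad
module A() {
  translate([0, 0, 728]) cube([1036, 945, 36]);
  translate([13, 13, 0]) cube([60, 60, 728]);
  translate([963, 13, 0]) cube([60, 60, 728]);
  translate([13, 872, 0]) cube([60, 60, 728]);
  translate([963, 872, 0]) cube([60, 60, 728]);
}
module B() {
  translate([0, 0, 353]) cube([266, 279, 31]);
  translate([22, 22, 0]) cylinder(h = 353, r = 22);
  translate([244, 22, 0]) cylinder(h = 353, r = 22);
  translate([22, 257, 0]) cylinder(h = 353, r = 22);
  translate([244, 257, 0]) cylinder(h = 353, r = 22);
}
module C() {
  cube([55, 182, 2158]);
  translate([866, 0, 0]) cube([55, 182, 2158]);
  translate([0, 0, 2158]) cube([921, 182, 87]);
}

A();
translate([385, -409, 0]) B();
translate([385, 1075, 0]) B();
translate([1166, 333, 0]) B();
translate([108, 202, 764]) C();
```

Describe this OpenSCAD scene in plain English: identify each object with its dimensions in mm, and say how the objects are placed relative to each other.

A is a table: top 1036 mm (x) × 945 mm (y), 36 mm thick, upper face at z = 764 mm, on four 60×60 mm square legs, each inset 13 mm from the nearest pair of top edges, running from z = 0 to the bottom of the top.

B is a simple wooden stool: a rectangular seat 266 mm (x) by 279 mm (y), 31 mm thick, top face at z = 384 mm, on four round legs, each 44 mm in diameter. The legs rest on z = 0, each leg's axis is inset half a diameter from the nearest pair of seat edges (so the leg's bounding box is flush with the corner).

C is a rectangular door frame: two vertical jambs of 55×182 mm section, 2158 mm tall, with a clear opening 811 mm wide between their inner faces. A header 87 mm tall and 182 mm deep lies on top of the jambs and spans the full outside width.

Three stools sit around the table at the −y, +y, +x sides. The door frame is on top of the table.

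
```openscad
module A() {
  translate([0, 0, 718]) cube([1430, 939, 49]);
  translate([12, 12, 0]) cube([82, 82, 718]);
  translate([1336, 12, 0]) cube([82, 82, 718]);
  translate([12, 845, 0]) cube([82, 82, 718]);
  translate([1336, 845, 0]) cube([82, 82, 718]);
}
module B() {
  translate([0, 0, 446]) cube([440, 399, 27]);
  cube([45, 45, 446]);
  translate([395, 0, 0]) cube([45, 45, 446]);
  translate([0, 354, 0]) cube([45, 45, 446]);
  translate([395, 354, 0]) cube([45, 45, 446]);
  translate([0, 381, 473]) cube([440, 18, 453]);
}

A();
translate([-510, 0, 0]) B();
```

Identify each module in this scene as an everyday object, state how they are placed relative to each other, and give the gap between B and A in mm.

The chair's nearest face is 70 mm from the table's −x face.

A is a table. B is a chair. The chair is on the floor beside the table on its −x side. The gap between the chair and the table is 70 mm.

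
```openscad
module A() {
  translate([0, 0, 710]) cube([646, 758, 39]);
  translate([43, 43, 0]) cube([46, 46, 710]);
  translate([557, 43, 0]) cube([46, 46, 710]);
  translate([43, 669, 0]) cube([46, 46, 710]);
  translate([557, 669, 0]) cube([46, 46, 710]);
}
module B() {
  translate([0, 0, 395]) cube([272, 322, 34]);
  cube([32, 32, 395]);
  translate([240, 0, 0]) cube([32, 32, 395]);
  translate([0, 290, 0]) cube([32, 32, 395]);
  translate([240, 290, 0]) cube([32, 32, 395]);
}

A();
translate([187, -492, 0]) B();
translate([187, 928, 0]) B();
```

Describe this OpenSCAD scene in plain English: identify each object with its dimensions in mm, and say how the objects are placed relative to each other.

A is a rectangular dining table. The top is 646×758×39 mm with its upper surface at z = 749 mm. It stands on four 46×46 mm square legs, each inset 43 mm from the nearest pair of top edges, running from the floor to the underside of the top.

B is a four-legged stool. The seat is 272×322 mm, 34 mm thick, top at z = 429 mm. It stands on four square legs, each 32×32 mm in cross-section, from z = 0 to the seat underside, each flush with a corner of the seat.

Two stools sit around the table at the −y, +y sides.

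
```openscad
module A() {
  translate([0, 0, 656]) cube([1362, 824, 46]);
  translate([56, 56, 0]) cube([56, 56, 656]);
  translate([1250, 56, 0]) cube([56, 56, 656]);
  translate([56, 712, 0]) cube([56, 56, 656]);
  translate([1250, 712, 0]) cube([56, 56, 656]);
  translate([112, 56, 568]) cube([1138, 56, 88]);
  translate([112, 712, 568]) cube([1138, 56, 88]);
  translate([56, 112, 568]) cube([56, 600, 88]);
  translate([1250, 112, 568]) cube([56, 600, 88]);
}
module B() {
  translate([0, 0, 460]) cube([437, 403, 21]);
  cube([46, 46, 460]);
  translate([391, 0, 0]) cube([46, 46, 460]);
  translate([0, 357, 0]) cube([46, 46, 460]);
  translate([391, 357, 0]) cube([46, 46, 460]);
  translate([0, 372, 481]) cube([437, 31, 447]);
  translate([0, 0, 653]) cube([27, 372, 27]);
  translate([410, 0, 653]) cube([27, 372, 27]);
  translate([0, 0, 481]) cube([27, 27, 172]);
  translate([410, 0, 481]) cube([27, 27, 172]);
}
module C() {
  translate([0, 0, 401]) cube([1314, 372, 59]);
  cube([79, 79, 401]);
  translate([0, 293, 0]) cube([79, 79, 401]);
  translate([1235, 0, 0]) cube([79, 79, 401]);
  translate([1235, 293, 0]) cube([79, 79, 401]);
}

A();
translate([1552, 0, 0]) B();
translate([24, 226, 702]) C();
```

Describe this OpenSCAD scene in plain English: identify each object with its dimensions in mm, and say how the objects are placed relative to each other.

A is a rectangular dining table. The top is 1362×824×46 mm with its upper surface at z = 702 mm. It stands on four 56×56 mm square legs, each inset 56 mm from the nearest pair of top edges, running from the floor to the underside of the top. Four apron rails, 56 mm thick and 88 mm tall, run between adjacent legs with their top edges flush with the underside of the top and their outer faces flush with the legs' outer faces.

B is a chair: 437×403 mm seat, 21 mm thick, top at z = 481 mm, on four 46 mm square corner legs flush with the seat edges. A 31 mm thick backrest slab spans the full seat width, extending 447 mm above the seat top, its back face flush with the seat's +y edge. Two armrests of 27×27 mm section run along each side from the seat's front edge to the front of the backrest, top faces 199 mm above the seat top and outer faces flush with the seat's x-edges; a 27×27 mm post under the front of each armrest stands on the seat at the front corner.

C is a long wooden bench with a 1314 mm (x) × 372 mm (y) seat, 59 mm thick, its top surface 460 mm above the floor. Four 79 mm square legs at the seat corners, flush with the edges, run from z = 0 to the seat underside.

The chair is on the floor beside the table on its +x side. The bench is on top of the table, centred.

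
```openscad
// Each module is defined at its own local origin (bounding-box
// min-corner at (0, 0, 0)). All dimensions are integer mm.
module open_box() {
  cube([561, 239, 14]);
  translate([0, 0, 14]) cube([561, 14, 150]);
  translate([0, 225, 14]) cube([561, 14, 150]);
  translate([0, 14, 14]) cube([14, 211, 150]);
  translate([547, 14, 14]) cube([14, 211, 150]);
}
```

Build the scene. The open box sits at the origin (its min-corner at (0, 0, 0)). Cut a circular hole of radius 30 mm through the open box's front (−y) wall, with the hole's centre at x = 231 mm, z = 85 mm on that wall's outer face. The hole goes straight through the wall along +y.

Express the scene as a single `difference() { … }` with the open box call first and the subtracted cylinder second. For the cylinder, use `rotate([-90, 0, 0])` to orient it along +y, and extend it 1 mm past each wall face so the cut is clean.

difference() {
  open_box();
  translate([231, -1, 85]) rotate([-90, 0, 0]) cylinder(h = 16, r = 30);
}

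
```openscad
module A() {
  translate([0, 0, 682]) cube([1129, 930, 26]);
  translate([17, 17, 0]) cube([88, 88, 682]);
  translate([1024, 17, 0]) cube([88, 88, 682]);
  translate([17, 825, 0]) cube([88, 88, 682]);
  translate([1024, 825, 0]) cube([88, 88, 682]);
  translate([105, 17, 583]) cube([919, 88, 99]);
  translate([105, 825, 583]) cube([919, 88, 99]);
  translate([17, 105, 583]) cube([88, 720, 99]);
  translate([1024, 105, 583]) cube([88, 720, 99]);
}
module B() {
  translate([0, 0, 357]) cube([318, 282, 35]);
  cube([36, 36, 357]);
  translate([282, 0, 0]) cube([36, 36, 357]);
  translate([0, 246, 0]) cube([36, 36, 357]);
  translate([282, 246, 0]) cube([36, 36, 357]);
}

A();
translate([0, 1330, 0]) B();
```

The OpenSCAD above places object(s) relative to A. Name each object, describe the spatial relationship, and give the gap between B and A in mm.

A is a table. B is a stool. The stool is on the floor beside the table on its +y side. The gap between the stool and the table is 400 mm.

The stool's nearest face is 400 mm from the table's +y face.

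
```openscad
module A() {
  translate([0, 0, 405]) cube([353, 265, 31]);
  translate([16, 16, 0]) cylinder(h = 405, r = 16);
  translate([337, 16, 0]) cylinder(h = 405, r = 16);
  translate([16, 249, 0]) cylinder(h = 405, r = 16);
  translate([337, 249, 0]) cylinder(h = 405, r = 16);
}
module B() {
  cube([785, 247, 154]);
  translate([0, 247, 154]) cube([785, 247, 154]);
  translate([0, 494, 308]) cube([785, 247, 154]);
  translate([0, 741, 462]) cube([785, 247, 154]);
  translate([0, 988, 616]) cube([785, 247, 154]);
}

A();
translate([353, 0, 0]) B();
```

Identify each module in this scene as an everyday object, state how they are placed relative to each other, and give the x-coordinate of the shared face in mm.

A is a stool. B is a staircase. The staircase is against the stool's +x side, with their −y faces flush. The x-coordinate of the shared face is 353 mm.

The stool's +x face and the staircase's −x face are both at x = 353 mm.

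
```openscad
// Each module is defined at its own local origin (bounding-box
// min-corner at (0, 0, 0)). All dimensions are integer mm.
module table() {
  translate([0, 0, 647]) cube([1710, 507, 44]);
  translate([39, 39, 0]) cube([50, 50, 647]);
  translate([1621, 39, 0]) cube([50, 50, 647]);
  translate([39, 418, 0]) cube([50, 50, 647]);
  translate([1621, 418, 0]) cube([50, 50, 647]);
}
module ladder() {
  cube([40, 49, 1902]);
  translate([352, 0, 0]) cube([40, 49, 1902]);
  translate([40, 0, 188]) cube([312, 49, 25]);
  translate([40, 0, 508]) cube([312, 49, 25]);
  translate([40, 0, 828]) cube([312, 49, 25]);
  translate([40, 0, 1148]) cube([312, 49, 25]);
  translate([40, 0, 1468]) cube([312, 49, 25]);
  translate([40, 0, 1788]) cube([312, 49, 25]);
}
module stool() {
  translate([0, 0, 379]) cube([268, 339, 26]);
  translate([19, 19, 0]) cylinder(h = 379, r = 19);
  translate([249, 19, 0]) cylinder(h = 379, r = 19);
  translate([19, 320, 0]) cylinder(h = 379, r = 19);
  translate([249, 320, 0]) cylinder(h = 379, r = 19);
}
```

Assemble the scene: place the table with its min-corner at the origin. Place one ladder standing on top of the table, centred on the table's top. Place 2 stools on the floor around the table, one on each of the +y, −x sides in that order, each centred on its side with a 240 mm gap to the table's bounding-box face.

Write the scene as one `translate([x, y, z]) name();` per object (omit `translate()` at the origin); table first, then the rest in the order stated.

table();
translate([659, 229, 691]) ladder();
translate([721, 747, 0]) stool();
translate([-508, 84, 0]) stool();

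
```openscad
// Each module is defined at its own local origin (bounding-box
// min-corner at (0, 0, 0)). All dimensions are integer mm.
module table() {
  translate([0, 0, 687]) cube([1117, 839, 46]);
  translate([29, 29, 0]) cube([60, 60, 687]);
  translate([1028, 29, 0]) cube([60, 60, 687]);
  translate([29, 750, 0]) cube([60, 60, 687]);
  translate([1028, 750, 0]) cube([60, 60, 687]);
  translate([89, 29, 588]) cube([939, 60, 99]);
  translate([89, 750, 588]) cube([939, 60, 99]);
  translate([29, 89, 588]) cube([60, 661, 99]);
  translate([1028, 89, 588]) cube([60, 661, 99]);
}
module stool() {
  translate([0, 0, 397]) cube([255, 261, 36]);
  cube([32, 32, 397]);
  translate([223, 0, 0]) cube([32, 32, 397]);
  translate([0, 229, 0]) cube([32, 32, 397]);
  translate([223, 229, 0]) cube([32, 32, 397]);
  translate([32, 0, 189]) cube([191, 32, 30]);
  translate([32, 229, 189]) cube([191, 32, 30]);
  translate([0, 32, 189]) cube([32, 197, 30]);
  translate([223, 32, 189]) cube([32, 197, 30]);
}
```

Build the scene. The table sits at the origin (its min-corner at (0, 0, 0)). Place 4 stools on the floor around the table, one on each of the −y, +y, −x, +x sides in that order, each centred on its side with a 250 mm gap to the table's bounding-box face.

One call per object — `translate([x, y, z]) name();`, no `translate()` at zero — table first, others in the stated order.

table();
translate([431, -511, 0]) stool();
translate([431, 1089, 0]) stool();
translate([-505, 289, 0]) stool();
translate([1367, 289, 0]) stool();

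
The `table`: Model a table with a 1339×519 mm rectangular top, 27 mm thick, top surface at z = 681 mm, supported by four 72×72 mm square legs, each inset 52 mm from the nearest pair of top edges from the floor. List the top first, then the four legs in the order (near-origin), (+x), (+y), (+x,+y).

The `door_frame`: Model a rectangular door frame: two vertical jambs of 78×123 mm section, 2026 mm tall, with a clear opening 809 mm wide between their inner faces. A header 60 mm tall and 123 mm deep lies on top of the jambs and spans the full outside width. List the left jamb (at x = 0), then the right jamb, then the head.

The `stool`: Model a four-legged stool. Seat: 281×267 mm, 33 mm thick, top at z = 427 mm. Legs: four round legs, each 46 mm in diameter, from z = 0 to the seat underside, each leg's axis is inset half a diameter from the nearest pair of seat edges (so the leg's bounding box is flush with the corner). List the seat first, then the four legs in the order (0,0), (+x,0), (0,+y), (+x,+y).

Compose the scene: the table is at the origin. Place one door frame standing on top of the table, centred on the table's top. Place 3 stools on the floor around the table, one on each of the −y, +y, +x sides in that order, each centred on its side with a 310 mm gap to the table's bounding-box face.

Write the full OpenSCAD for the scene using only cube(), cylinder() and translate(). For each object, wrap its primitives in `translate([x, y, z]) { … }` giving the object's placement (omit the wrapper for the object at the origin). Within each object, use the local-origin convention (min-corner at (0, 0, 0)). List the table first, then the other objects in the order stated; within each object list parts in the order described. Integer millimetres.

translate([0, 0, 654]) cube([1339, 519, 27]);
translate([52, 52, 0]) cube([72, 72, 654]);
translate([1215, 52, 0]) cube([72, 72, 654]);
translate([52, 395, 0]) cube([72, 72, 654]);
translate([1215, 395, 0]) cube([72, 72, 654]);
translate([187, 198, 681]) {
  cube([78, 123, 2026]);
  translate([887, 0, 0]) cube([78, 123, 2026]);
  translate([0, 0, 2026]) cube([965, 123, 60]);
}
translate([529, -577, 0]) {
  translate([0, 0, 394]) cube([281, 267, 33]);
  translate([23, 23, 0]) cylinder(h = 394, r = 23);
  translate([258, 23, 0]) cylinder(h = 394, r = 23);
  translate([23, 244, 0]) cylinder(h = 394, r = 23);
  translate([258, 244, 0]) cylinder(h = 394, r = 23);
}
translate([529, 829, 0]) {
  translate([0, 0, 394]) cube([281, 267, 33]);
  translate([23, 23, 0]) cylinder(h = 394, r = 23);
  translate([258, 23, 0]) cylinder(h = 394, r = 23);
  translate([23, 244, 0]) cylinder(h = 394, r = 23);
  translate([258, 244, 0]) cylinder(h = 394, r = 23);
}
translate([1649, 126, 0]) {
  translate([0, 0, 394]) cube([281, 267, 33]);
  translate([23, 23, 0]) cylinder(h = 394, r = 23);
  translate([258, 23, 0]) cylinder(h = 394, r = 23);
  translate([23, 244, 0]) cylinder(h = 394, r = 23);
  translate([258, 244, 0]) cylinder(h = 394, r = 23);
}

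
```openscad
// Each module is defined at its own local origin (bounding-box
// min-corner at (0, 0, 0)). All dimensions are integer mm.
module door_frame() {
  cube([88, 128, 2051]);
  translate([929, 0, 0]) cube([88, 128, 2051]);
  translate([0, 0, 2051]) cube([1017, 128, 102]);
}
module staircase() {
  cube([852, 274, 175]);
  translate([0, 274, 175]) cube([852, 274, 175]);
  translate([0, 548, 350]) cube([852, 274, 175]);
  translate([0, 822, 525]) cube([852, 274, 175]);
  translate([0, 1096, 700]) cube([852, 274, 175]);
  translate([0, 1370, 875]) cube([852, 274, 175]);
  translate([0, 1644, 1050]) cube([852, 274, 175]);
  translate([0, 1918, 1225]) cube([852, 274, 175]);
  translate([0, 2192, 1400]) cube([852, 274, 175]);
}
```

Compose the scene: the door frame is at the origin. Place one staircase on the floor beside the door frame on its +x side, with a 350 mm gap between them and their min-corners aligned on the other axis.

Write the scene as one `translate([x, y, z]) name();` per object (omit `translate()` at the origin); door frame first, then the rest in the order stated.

door_frame();
translate([1367, 0, 0]) staircase();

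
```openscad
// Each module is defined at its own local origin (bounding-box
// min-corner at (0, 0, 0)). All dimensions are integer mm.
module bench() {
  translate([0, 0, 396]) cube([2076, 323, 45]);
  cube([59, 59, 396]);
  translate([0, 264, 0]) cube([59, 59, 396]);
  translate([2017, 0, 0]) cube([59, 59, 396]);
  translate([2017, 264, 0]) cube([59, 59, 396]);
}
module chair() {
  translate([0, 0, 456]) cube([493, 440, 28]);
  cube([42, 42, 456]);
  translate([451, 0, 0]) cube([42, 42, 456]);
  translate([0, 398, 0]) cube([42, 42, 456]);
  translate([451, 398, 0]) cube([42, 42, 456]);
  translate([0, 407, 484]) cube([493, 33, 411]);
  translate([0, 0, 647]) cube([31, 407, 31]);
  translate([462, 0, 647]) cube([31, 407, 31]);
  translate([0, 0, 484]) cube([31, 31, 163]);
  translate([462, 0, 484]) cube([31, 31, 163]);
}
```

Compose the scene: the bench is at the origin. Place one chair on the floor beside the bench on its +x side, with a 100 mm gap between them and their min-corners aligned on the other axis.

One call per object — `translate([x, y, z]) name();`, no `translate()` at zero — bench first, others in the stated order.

bench();
translate([2176, 0, 0]) chair();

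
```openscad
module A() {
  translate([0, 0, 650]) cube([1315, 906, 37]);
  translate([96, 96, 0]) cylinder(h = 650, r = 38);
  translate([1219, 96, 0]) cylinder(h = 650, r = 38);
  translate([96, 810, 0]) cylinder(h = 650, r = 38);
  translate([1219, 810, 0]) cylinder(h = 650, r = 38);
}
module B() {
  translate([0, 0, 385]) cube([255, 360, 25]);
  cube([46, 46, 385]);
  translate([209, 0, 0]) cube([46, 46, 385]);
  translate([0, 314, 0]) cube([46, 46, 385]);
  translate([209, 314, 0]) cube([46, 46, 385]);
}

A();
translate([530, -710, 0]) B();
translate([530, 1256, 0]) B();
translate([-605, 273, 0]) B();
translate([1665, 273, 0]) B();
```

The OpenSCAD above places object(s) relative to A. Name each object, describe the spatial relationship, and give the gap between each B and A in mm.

Each stool's nearest face is 350 mm from the table's bounding box.

A is a table. B is a stool. Four stools sit around the table at the −y, +y, −x, +x sides. The gap between each stool and the table is 350 mm.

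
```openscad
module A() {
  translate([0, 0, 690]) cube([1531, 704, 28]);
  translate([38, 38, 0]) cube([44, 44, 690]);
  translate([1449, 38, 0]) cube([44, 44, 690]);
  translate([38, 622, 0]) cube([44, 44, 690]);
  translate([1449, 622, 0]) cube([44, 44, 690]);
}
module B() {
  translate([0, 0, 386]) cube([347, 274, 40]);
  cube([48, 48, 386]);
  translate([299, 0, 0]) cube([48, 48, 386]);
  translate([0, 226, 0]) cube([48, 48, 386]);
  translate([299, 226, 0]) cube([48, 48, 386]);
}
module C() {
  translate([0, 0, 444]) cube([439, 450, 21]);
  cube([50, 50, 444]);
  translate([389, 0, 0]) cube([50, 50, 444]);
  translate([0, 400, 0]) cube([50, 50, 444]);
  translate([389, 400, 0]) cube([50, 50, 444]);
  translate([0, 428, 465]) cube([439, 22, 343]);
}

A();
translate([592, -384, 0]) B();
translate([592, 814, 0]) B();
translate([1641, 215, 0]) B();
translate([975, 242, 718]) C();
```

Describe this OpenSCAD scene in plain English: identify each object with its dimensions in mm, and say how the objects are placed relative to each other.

A is a table with a 1531×704 mm rectangular top, 28 mm thick, top surface at z = 718 mm, supported by four 44×44 mm square legs, each inset 38 mm from the nearest pair of top edges, running from the floor.

B is a four-legged stool. The seat is a 347×274×40 mm slab whose top surface is at z = 426 mm; four square legs, each 48×48 mm in cross-section, run from the floor (z = 0) to the underside of the seat, each flush with a corner of the seat.

C is a chair: 439×450 mm seat, 21 mm thick, top at z = 465 mm, on four 50 mm square corner legs flush with the seat edges. A 22 mm thick backrest slab spans the full seat width, extending 343 mm above the seat top, its back face flush with the seat's +y edge.

Three stools sit around the table at the −y, +y, +x sides. The chair is on top of the table.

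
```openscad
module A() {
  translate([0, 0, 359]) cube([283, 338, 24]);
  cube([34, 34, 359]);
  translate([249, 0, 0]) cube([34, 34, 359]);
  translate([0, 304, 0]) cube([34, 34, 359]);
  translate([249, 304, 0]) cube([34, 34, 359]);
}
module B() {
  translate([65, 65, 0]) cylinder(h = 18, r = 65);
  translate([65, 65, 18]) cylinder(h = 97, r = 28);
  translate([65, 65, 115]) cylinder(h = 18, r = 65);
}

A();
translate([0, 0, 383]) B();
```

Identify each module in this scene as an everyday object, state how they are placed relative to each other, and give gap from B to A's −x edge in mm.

A is a stool. B is a spool. The spool is on top of the stool. The gap from the spool to the stool's −x edge is 0 mm.

The spool's min-x is at 0; the stool's min-x is 0; gap = 0 mm.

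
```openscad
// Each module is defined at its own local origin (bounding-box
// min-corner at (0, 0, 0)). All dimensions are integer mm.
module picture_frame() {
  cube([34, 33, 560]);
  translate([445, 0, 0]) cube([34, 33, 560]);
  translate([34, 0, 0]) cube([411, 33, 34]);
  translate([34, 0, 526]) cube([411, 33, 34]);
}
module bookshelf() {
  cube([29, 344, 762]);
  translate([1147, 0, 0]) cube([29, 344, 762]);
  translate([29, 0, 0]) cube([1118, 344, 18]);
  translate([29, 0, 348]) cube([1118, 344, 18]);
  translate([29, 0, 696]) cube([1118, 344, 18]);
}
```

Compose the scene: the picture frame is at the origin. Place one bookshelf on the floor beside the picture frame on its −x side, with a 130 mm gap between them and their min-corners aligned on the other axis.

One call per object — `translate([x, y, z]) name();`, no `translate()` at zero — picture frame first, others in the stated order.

picture_frame();
translate([-1306, 0, 0]) bookshelf();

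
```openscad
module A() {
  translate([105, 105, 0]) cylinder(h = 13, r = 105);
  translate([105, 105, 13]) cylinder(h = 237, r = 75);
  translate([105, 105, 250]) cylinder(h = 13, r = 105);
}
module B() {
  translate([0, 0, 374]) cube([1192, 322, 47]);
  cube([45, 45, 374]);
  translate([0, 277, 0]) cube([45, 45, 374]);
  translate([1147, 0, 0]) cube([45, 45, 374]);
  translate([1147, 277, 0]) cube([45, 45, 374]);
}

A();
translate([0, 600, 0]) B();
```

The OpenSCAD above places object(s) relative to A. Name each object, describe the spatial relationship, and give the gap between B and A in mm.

The bench's nearest face is 390 mm from the spool's +y face.

A is a spool. B is a bench. The bench is on the floor beside the spool on its +y side. The gap between the bench and the spool is 390 mm.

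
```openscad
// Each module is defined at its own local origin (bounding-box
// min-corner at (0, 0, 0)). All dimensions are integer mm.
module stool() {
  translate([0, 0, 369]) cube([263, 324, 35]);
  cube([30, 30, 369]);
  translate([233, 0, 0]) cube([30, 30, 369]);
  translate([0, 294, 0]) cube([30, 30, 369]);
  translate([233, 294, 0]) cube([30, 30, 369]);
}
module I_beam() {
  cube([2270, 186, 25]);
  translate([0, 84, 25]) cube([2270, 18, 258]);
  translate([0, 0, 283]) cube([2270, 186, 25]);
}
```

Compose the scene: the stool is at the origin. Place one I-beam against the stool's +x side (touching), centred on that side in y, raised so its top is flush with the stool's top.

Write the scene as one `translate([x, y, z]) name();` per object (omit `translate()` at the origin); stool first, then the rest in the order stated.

stool();
translate([263, 69, 96]) I_beam();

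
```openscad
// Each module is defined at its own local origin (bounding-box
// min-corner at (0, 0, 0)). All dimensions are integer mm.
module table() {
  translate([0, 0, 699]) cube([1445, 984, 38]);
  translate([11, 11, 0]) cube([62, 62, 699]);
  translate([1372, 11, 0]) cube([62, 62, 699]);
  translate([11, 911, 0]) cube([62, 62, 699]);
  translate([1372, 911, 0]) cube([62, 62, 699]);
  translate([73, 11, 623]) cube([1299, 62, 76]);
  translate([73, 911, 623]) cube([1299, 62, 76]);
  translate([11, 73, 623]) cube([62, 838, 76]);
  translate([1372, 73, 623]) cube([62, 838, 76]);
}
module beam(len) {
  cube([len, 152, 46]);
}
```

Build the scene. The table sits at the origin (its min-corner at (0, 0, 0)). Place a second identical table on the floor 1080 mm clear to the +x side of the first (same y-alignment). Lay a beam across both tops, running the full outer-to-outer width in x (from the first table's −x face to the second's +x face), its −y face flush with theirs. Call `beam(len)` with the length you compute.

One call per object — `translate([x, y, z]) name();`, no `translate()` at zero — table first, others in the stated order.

table();
translate([2525, 0, 0]) table();
translate([0, 0, 737]) beam(3970);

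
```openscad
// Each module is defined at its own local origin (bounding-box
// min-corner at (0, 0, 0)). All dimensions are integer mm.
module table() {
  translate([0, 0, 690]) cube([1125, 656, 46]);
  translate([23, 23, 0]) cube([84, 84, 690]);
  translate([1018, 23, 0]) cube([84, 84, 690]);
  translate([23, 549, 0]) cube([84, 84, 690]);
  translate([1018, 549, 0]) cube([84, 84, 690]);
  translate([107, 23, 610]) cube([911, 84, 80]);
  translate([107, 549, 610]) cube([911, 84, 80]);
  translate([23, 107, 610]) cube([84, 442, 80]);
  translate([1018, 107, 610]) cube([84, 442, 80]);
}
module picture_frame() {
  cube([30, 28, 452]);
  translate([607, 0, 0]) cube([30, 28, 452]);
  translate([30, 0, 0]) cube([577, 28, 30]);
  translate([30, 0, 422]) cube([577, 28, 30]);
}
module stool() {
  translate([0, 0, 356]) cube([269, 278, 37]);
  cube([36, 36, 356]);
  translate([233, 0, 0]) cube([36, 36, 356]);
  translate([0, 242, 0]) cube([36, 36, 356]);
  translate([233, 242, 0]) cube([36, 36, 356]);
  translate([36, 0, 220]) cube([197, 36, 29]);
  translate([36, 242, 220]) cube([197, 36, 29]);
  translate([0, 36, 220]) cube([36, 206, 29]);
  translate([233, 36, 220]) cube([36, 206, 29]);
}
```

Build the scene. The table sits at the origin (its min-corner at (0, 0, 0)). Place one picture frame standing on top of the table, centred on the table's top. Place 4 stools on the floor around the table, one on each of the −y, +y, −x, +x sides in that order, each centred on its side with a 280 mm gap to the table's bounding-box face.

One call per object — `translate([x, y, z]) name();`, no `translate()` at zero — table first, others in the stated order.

table();
translate([244, 314, 736]) picture_frame();
translate([428, -558, 0]) stool();
translate([428, 936, 0]) stool();
translate([-549, 189, 0]) stool();
translate([1405, 189, 0]) stool();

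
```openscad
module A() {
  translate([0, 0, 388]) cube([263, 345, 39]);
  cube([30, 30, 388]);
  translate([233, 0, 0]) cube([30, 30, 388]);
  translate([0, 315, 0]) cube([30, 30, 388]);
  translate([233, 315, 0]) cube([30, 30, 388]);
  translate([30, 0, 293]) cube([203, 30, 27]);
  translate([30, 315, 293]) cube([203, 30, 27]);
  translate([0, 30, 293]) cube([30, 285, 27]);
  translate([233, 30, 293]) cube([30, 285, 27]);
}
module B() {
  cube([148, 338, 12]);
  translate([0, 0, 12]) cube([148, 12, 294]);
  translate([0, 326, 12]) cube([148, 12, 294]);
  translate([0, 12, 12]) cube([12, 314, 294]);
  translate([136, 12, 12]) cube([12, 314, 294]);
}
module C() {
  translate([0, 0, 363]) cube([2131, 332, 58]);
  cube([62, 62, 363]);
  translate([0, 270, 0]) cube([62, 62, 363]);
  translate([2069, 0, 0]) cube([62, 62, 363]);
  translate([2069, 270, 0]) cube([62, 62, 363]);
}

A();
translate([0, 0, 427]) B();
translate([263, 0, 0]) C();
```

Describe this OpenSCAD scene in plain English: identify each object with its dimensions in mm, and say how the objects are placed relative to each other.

A is a simple wooden stool: a rectangular seat 263 mm (x) by 345 mm (y), 39 mm thick, top face at z = 427 mm, on four square legs, each 30×30 mm in cross-section. The legs rest on z = 0, each flush with a corner of the seat. Four stretchers, 30 mm wide and 27 mm tall, connect adjacent legs with their undersides at z = 293 mm, each running between the inner faces of the legs it joins and aligned with the legs' outer faces on the other axis.

B is an open storage box with external size 148×338×306 mm and wall thickness 12 mm (the base is also 12 mm thick). The base covers the whole footprint; the four walls stand on the base, with the y-facing walls full-width and the x-facing walls fitting between their inner faces.

C is a bench: a 2131×332 mm seat slab, 58 mm thick, top at z = 421 mm, on four 62×62 mm square legs flush with the seat corners and standing on z = 0.

The open box is on top of the stool. The bench is against the stool's +x side, with their −y faces flush.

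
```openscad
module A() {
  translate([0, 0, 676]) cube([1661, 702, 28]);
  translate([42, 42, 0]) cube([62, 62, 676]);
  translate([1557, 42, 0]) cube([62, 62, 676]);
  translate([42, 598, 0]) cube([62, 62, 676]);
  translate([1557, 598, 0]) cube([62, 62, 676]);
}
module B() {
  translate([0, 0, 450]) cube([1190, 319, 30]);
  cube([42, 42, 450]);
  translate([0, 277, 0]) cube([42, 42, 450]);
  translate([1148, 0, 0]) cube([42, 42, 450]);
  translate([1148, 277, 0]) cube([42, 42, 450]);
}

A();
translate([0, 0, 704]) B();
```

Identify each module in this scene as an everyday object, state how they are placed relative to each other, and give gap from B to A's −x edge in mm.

The bench's min-x is at 0; the table's min-x is 0; gap = 0 mm.

A is a table. B is a bench. The bench is on top of the table. The gap from the bench to the table's −x edge is 0 mm.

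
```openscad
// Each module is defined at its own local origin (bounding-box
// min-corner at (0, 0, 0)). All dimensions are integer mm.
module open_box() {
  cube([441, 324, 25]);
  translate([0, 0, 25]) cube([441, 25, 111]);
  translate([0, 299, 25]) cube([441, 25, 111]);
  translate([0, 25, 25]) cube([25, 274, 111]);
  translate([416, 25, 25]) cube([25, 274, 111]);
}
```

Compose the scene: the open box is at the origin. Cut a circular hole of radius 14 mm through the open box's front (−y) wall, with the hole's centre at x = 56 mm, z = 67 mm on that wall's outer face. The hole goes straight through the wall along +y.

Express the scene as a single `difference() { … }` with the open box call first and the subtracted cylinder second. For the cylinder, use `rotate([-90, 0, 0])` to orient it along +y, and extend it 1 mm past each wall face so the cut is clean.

difference() {
  open_box();
  translate([56, -1, 67]) rotate([-90, 0, 0]) cylinder(h = 27, r = 14);
}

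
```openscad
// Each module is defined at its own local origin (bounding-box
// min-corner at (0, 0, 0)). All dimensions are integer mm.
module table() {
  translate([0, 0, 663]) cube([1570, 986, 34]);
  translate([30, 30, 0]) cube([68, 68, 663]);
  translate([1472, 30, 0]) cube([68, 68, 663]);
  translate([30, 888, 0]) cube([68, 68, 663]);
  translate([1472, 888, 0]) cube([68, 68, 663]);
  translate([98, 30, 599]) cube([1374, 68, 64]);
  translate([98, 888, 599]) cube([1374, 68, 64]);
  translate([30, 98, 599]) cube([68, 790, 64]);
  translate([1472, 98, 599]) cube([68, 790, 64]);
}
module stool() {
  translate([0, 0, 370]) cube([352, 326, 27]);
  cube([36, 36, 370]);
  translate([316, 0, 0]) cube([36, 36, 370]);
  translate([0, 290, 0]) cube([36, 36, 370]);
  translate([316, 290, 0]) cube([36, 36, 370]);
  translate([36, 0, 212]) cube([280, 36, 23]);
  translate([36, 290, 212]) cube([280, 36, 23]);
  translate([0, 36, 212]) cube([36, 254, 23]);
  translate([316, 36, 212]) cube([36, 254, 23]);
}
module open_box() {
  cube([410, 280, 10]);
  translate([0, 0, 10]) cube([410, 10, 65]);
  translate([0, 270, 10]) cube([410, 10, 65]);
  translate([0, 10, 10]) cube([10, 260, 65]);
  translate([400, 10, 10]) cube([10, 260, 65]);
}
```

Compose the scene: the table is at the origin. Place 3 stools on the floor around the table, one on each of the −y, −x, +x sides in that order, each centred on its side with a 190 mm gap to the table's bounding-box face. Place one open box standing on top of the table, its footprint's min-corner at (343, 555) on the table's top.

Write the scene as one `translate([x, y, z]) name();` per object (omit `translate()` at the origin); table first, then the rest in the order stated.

table();
translate([609, -516, 0]) stool();
translate([-542, 330, 0]) stool();
translate([1760, 330, 0]) stool();
translate([343, 555, 697]) open_box();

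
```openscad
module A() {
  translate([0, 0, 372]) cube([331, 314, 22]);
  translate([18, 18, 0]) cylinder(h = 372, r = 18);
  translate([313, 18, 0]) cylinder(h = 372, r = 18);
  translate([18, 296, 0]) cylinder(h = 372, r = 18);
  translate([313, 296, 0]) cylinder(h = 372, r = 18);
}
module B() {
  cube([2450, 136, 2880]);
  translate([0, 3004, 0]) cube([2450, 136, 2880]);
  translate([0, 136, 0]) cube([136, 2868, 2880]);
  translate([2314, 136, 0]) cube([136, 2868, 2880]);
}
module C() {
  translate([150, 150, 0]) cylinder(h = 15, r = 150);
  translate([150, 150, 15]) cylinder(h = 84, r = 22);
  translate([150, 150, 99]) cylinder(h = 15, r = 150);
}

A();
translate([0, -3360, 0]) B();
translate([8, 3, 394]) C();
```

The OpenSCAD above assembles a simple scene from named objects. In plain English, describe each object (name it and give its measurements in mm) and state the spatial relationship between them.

A is a simple wooden stool: a rectangular seat 331 mm (x) by 314 mm (y), 22 mm thick, top face at z = 394 mm, on four round legs, each 36 mm in diameter. The legs rest on z = 0, each leg's axis is inset half a diameter from the nearest pair of seat edges (so the leg's bounding box is flush with the corner).

B is the wall frame of a small rectangular building: four walls, each 2880 mm tall and 136 mm thick, enclosing a footprint 2450 mm (x) by 3140 mm (y) outside-to-outside, with no floor or roof. The front and back walls (the −y and +y sides) span the full width; the two side walls fit between them.

C is a spool: two coaxial disc flanges of radius 150 mm and thickness 15 mm, joined by a core cylinder of radius 22 mm and height 84 mm. The lower flange rests on z = 0 and the three cylinders share a vertical axis.

The house frame is on the floor beside the stool on its −y side. The spool is on top of the stool.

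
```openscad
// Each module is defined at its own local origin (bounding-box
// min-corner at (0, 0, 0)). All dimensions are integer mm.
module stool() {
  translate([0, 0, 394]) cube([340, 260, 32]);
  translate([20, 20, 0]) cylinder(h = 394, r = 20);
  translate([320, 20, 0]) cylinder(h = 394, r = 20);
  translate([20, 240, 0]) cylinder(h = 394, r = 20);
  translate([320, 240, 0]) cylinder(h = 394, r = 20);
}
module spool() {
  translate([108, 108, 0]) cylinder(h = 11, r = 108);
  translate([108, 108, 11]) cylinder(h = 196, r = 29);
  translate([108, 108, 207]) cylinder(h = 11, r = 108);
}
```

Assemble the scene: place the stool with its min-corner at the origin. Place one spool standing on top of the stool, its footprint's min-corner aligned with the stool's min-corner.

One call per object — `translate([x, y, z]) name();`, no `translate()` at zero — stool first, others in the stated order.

stool();
translate([0, 0, 426]) spool();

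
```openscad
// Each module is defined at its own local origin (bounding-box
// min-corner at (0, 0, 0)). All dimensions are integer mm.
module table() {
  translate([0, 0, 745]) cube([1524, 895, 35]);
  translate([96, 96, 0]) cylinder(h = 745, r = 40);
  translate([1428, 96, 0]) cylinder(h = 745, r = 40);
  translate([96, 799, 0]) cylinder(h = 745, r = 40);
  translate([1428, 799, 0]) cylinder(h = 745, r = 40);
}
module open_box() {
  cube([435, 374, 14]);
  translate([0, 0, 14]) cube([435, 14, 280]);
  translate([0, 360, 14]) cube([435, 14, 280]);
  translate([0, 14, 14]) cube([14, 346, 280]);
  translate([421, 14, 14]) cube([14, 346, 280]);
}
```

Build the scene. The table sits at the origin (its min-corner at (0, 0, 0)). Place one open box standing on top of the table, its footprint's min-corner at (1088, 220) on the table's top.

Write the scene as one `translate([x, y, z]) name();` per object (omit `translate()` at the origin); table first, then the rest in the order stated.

table();
translate([1088, 220, 780]) open_box();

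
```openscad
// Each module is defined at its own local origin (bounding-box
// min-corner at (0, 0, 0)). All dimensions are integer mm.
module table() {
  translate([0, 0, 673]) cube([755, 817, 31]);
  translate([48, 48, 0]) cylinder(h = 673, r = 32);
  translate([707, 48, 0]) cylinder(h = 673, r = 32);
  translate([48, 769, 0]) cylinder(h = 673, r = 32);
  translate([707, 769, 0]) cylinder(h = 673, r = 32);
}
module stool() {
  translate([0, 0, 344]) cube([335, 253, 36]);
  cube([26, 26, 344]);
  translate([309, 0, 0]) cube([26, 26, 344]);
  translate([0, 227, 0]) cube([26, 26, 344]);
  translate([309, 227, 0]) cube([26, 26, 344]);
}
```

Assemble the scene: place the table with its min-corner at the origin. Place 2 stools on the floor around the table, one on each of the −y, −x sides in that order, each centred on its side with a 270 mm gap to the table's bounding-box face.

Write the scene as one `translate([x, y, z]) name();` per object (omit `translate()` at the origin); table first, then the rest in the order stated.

table();
translate([210, -523, 0]) stool();
translate([-605, 282, 0]) stool();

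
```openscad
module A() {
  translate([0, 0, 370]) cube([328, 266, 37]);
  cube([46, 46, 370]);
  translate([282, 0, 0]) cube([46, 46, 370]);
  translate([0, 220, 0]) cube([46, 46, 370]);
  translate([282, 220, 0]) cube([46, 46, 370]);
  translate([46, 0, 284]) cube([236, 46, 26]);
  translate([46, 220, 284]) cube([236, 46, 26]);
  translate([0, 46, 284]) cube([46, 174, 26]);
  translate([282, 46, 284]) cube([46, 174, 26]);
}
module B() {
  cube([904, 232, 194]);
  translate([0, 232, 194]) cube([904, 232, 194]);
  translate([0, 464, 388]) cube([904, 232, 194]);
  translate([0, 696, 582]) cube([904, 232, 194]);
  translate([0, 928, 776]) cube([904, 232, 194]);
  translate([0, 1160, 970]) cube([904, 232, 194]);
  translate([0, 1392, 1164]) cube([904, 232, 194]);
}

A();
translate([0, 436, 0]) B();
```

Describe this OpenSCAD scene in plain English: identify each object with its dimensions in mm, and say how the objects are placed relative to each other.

A is a simple wooden stool: a rectangular seat 328 mm (x) by 266 mm (y), 37 mm thick, top face at z = 407 mm, on four square legs, each 46×46 mm in cross-section. The legs rest on z = 0, each flush with a corner of the seat. Four stretchers, 46 mm wide and 26 mm tall, connect adjacent legs with their undersides at z = 284 mm, each running between the inner faces of the legs it joins and aligned with the legs' outer faces on the other axis.

B is a straight staircase of 7 solid steps. Each step is 904 mm wide (x), 232 mm deep (y, the going) and 194 mm tall (the rise). The first step rests on the floor; each subsequent step sits one going further in +y and one rise higher in +z, directly behind and above the previous step with no overlap.

The staircase is on the floor beside the stool on its +y side.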